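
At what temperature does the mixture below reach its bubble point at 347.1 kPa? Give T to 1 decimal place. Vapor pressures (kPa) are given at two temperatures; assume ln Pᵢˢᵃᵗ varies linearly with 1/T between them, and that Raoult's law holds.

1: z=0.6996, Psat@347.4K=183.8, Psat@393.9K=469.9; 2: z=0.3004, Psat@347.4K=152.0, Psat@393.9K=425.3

T = 379.5 K

Bubble-point temperature: ΣzᵢPᵢˢᵃᵗ(T) = P. Interpolate ln Pᵢˢᵃᵗ = aᵢ + bᵢ/T.
  T = 347.4 K: ΣzᵢPᵢˢᵃᵗ = 174.25 kPa
  T = 393.9 K: ΣzᵢPᵢˢᵃᵗ = 456.50 kPa
  T = 370.6 K: ΣzᵢPᵢˢᵃᵗ = 290.33 kPa
  T = 382.2 K: ΣzᵢPᵢˢᵃᵗ = 366.20 kPa
  T = 376.4 K: ΣzᵢPᵢˢᵃᵗ = 326.64 kPa
  T = 379.3 K: ΣzᵢPᵢˢᵃᵗ = 346.01 kPa
Interpolating between 379.3 K and 382.2 K gives T ≈ 379.5 K.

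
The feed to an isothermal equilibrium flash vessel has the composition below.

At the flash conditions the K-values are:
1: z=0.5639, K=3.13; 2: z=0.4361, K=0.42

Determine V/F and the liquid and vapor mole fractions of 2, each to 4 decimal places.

Material balance + equilibrium reduce to Σ zᵢ(Kᵢ−1)/(1+V/F(Kᵢ−1)) = 0.
Feasibility: ΣzᵢKᵢ = 1.9482, Σzᵢ/Kᵢ = 1.2185 — both > 1, two phases present.
Iterate (Newton) starting at V/F = 0.58:
  V/F = 0.5800: g = 0.15615, g' = -0.8451 → V/F = 0.7648
  V/F = 0.7648: g = 0.00231, g' = -0.8440 → V/F = 0.7675
Converged at V/F = 0.7675.
Compositions from xᵢ = zᵢ/(1+V/F(Kᵢ−1)), yᵢ = Kᵢxᵢ:
  1: x = 0.2140, y = 0.6699
  2: x = 0.7860, y = 0.3301

V/F = 0.7675, x_2 = 0.7860, y_2 = 0.3301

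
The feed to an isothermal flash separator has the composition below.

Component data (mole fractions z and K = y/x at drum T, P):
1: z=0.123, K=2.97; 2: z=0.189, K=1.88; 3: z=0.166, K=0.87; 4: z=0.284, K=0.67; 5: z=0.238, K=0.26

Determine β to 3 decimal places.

β = 0.176

Material balance + equilibrium reduce to Σ zᵢ(Kᵢ−1)/(1+β(Kᵢ−1)) = 0.
Feasibility: ΣzᵢKᵢ = 1.117, Σzᵢ/Kᵢ = 1.672 — both > 1, two phases present.
Newton–Raphson from β = 0.5:
  β = 0.500: g = -0.1773, g' = -0.568 → β = 0.188
  β = 0.188: g = -0.0069, g' = -0.576 → β = 0.176
Converged at β = 0.176.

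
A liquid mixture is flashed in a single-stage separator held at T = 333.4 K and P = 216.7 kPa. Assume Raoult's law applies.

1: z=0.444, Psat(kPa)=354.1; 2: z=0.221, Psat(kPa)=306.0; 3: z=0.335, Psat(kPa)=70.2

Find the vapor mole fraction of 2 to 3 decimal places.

Raoult's law: Kᵢ = Pᵢˢᵃᵗ/P = Pᵢˢᵃᵗ/216.7.
  K_1 = 354.1/216.7 = 1.63406, K_2 = 306.0/216.7 = 1.41209, K_3 = 70.2/216.7 = 0.32395
Material balance + equilibrium reduce to Σ zᵢ(Kᵢ−1)/(1+V/F(Kᵢ−1)) = 0.
Check two-phase: ΣzᵢKᵢ = 1.146 > 1 and Σzᵢ/Kᵢ = 1.462 > 1, so g(0) = 0.146 > 0 and g(1) = -0.462 < 0.
Iterate (Newton) starting at V/F = 0.5:
  V/F = 0.500: g = -0.0529, g' = -0.478 → V/F = 0.389
  V/F = 0.389: g = -0.0032, g' = -0.425 → V/F = 0.382
Converged at V/F = 0.382.
Compositions from xᵢ = zᵢ/(1+V/F(Kᵢ−1)), yᵢ = Kᵢxᵢ:
  1: x = 0.357, y = 0.584
  2: x = 0.191, y = 0.270
  3: x = 0.452, y = 0.146

y_2 = 0.270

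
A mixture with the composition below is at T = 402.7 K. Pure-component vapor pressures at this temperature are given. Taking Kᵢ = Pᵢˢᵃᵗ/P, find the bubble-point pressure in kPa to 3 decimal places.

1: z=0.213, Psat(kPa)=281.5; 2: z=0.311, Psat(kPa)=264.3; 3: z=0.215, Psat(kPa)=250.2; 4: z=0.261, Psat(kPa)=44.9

At the bubble point ψ → 0, so ΣzᵢKᵢ = 1 with Kᵢ = Pᵢˢᵃᵗ/P ⇒ P = ΣzᵢPᵢˢᵃᵗ.
P = 0.213·281.5 + 0.311·264.3 + 0.215·250.2 + 0.261·44.9 = 207.669 kPa

Pbub = 207.669 kPa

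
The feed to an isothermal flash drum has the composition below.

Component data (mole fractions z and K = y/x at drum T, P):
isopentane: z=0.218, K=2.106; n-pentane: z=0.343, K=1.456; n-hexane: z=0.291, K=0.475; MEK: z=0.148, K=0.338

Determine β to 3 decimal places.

Newton–Raphson from β = 0.5:
  β = 0.500: g = -0.0710, g' = -0.450 → β = 0.342
  β = 0.342: g = -0.0028, g' = -0.421 → β = 0.336
Converged at β = 0.336.

β = 0.336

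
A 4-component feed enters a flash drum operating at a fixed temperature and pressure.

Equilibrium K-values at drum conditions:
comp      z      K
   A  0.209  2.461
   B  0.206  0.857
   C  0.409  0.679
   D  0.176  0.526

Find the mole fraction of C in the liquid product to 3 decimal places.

x_C = 0.427

Let ψ = V/F and solve Σ zᵢ(Kᵢ−1)/(1+ψ(Kᵢ−1)) = 0.
Feasibility: ΣzᵢKᵢ = 1.061, Σzᵢ/Kᵢ = 1.262 — both > 1, two phases present.
Iterate (Newton) starting at ψ = 0.5:
  ψ = 0.500: g = -0.1210, g' = -0.282 → ψ = 0.070
  ψ = 0.070: g = 0.0265, g' = -0.458 → ψ = 0.128
  ψ = 0.128: g = 0.0014, g' = -0.411 → ψ = 0.132
Converged at ψ = 0.132.
Compositions from xᵢ = zᵢ/(1+ψ(Kᵢ−1)), yᵢ = Kᵢxᵢ:
  A: x = 0.175, y = 0.431
  B: x = 0.210, y = 0.180
  C: x = 0.427, y = 0.290
  D: x = 0.188, y = 0.099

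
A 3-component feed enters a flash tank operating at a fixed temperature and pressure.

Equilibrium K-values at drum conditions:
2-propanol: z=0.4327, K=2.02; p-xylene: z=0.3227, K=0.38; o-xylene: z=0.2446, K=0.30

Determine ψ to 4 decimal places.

ψ = 0.1048

Let ψ = V/F and solve Σ zᵢ(Kᵢ−1)/(1+ψ(Kᵢ−1)) = 0.
g(0) = ΣzᵢKᵢ − 1 = 0.0701 and g(1) = 1 − Σzᵢ/Kᵢ = -0.8788, so a root lies in (0, 1).
Iterate (Newton) starting at ψ = 0.56:
  ψ = 0.5600: g = -0.30720, g' = -0.7977 → ψ = 0.1749
  ψ = 0.1749: g = -0.04497, g' = -0.6359 → ψ = 0.1042
  ψ = 0.1042: g = 0.00039, g' = -0.6491 → ψ = 0.1048
Converged at ψ = 0.1048.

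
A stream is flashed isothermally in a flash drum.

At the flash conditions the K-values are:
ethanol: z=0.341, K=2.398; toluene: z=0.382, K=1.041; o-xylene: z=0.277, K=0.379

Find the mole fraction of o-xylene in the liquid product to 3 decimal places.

x_o-xylene = 0.442

Iterate (Newton) starting at V/F = 0.5:
  V/F = 0.500: g = 0.0465, g' = -0.456 → V/F = 0.602
  V/F = 0.602: g = -0.0005, g' = -0.470 → V/F = 0.601
Converged at V/F = 0.601.
Compositions from xᵢ = zᵢ/(1+V/F(Kᵢ−1)), yᵢ = Kᵢxᵢ:
  ethanol: x = 0.185, y = 0.444
  toluene: x = 0.373, y = 0.388
  o-xylene: x = 0.442, y = 0.167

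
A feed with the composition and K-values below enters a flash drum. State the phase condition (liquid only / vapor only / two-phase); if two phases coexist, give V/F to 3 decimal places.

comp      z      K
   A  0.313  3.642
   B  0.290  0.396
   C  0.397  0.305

two-phase, V/F = 0.216

ΣzᵢKᵢ = 1.376; Σzᵢ/Kᵢ = 2.120.
Both exceed 1, so a two-phase solution exists.
Rachford–Rice: g(ψ) = Σ zᵢ(Kᵢ−1)/(1+ψ(Kᵢ−1)) = 0.
Newton–Raphson from ψ = 0.32:
  ψ = 0.320: g = -0.1239, g' = -1.121 → ψ = 0.210
  ψ = 0.210: g = 0.0088, g' = -1.307 → ψ = 0.216
Converged at ψ = 0.216.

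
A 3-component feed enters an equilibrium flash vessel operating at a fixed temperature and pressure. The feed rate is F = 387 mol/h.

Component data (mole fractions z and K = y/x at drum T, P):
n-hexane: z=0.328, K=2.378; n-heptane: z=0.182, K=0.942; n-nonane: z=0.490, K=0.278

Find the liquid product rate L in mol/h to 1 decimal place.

Rachford–Rice: g(β) = Σ zᵢ(Kᵢ−1)/(1+β(Kᵢ−1)) = 0.
g(0) = ΣzᵢKᵢ − 1 = 0.088 and g(1) = 1 − Σzᵢ/Kᵢ = -1.094, so a root lies in (0, 1).
Iterate (Newton) starting at β = 0.59:
  β = 0.590: g = -0.3780, g' = -0.965 → β = 0.198
  β = 0.198: g = -0.0687, g' = -0.733 → β = 0.105
  β = 0.105: g = 0.0017, g' = -0.775 → β = 0.107
Converged at β = 0.107.
Then V = β·F = 0.1068·387 = 41.4 mol/h and L = F − V = 345.6 mol/h.

L = 345.6 mol/h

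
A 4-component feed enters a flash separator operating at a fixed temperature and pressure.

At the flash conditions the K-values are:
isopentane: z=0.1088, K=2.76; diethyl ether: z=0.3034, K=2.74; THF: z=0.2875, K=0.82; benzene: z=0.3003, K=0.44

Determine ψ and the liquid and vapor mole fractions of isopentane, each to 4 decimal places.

Rachford–Rice: g(ψ) = Σ zᵢ(Kᵢ−1)/(1+ψ(Kᵢ−1)) = 0.
g(0) = ΣzᵢKᵢ − 1 = 0.4995 and g(1) = 1 − Σzᵢ/Kᵢ = -0.1833, so a root lies in (0, 1).
Iterate (Newton) starting at ψ = 0.68:
  ψ = 0.6800: g = -0.00158, g' = -0.5203 → ψ = 0.6770
Converged at ψ = 0.6770.
Compositions from xᵢ = zᵢ/(1+ψ(Kᵢ−1)), yᵢ = Kᵢxᵢ:
  isopentane: x = 0.0496, y = 0.1370
  diethyl ether: x = 0.1393, y = 0.3817
  THF: x = 0.3274, y = 0.2685
  benzene: x = 0.4837, y = 0.2128

ψ = 0.6770, x_isopentane = 0.0496, y_isopentane = 0.1370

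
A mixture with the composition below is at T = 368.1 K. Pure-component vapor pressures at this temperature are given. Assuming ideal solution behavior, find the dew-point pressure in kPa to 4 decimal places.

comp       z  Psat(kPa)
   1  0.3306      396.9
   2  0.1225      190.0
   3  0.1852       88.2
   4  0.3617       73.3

At the dew point ψ → 1, so Σzᵢ/Kᵢ = 1 with Kᵢ = Pᵢˢᵃᵗ/P ⇒ 1/P = Σzᵢ/Pᵢˢᵃᵗ.
1/P = 0.3306/396.9 + 0.1225/190.0 + 0.1852/88.2 + 0.3617/73.3 = 0.0085120 ⇒ P = 117.4815 kPa

Pdew = 117.4815 kPa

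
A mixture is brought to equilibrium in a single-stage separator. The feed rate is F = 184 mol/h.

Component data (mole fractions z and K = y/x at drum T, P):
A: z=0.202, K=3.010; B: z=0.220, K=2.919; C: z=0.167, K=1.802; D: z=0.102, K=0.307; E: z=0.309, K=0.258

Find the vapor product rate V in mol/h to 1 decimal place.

V = 99.4 mol/h

Let ψ = V/F and solve Σ zᵢ(Kᵢ−1)/(1+ψ(Kᵢ−1)) = 0.
Feasibility: ΣzᵢKᵢ = 1.662, Σzᵢ/Kᵢ = 1.765 — both > 1, two phases present.
Newton iteration, ψ⁰ = 0.67:
  ψ = 0.670: g = -0.1431, g' = -1.192 → ψ = 0.550
  ψ = 0.550: g = -0.0104, g' = -1.041 → ψ = 0.540
Converged at ψ = 0.540.
Then V = ψ·F = 0.5400·184 = 99.4 mol/h and L = F − V = 84.6 mol/h.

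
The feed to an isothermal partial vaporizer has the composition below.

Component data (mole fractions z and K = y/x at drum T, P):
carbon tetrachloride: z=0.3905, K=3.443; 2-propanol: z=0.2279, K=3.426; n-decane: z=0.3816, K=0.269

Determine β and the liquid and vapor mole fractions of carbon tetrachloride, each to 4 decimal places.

Let β = V/F and solve Σ zᵢ(Kᵢ−1)/(1+β(Kᵢ−1)) = 0.
Check two-phase: ΣzᵢKᵢ = 2.2279 > 1 and Σzᵢ/Kᵢ = 1.5985 > 1, so g(0) = 1.2279 > 0 and g(1) = -0.5985 < 0.
Iterate (Newton) starting at β = 0.44:
  β = 0.4400: g = 0.31599, g' = -1.2983 → β = 0.6834
  β = 0.6834: g = 0.00797, g' = -1.3311 → β = 0.6894
Converged at β = 0.6894.
Compositions from xᵢ = zᵢ/(1+β(Kᵢ−1)), yᵢ = Kᵢxᵢ:
  carbon tetrachloride: x = 0.1455, y = 0.5009
  2-propanol: x = 0.0853, y = 0.2922
  n-decane: x = 0.7692, y = 0.2069

β = 0.6894, x_carbon tetrachloride = 0.1455, y_carbon tetrachloride = 0.5009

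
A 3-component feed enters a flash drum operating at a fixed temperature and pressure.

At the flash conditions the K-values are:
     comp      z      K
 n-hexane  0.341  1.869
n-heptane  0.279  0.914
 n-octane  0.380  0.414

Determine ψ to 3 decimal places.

ψ = 0.133

Let ψ = V/F and solve Σ zᵢ(Kᵢ−1)/(1+ψ(Kᵢ−1)) = 0.
g(0) = ΣzᵢKᵢ − 1 = 0.050 and g(1) = 1 − Σzᵢ/Kᵢ = -0.406, so a root lies in (0, 1).
Newton iteration, ψ⁰ = 0.69:
  ψ = 0.690: g = -0.2141, g' = -0.471 → ψ = 0.235
  ψ = 0.235: g = -0.0367, g' = -0.355 → ψ = 0.132
  ψ = 0.132: g = 0.0003, g' = -0.363 → ψ = 0.133
Converged at ψ = 0.133.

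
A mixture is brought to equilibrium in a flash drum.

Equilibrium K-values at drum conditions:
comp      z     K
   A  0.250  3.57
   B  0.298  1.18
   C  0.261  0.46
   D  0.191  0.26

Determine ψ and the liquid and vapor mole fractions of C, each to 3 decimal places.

Newton iteration, ψ⁰ = 0.5:
  ψ = 0.500: g = -0.0870, g' = -0.731 → ψ = 0.381
  ψ = 0.381: g = 0.0006, g' = -0.754 → ψ = 0.382
Converged at ψ = 0.382.
Compositions from xᵢ = zᵢ/(1+ψ(Kᵢ−1)), yᵢ = Kᵢxᵢ:
  A: x = 0.126, y = 0.451
  B: x = 0.279, y = 0.329
  C: x = 0.329, y = 0.151
  D: x = 0.266, y = 0.069

ψ = 0.382, x_C = 0.329, y_C = 0.151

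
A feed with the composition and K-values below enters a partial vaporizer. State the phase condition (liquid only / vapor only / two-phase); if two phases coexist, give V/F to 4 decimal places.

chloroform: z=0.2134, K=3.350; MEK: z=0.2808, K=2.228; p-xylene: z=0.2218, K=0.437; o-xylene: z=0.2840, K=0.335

two-phase, V/F = 0.4849

ΣzᵢKᵢ = 1.5326; Σzᵢ/Kᵢ = 1.5450.
Both exceed 1, so a two-phase solution exists.
Material balance + equilibrium reduce to Σ zᵢ(Kᵢ−1)/(1+ψ(Kᵢ−1)) = 0.
Newton iteration, ψ⁰ = 0.5:
  ψ = 0.5000: g = -0.01252, g' = -0.8297 → ψ = 0.4849
Converged at ψ = 0.4849.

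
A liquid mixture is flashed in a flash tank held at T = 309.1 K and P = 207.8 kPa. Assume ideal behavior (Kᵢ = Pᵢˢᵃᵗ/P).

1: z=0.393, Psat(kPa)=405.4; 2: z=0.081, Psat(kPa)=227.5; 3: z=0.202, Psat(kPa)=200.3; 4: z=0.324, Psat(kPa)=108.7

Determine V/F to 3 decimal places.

V/F = 0.673

Raoult's law: Kᵢ = Pᵢˢᵃᵗ/P = Pᵢˢᵃᵗ/207.8.
  K_1 = 405.4/207.8 = 1.95091, K_2 = 227.5/207.8 = 1.09480, K_3 = 200.3/207.8 = 0.96391, K_4 = 108.7/207.8 = 0.52310
Newton iteration, V/F⁰ = 0.52:
  V/F = 0.520: g = 0.0445, g' = -0.290 → V/F = 0.673
Converged at V/F = 0.673.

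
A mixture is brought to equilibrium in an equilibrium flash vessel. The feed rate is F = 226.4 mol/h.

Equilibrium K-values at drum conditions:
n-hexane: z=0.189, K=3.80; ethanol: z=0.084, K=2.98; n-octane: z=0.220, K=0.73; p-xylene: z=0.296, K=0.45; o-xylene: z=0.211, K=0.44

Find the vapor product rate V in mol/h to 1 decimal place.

Material balance + equilibrium reduce to Σ zᵢ(Kᵢ−1)/(1+V/F(Kᵢ−1)) = 0.
Feasibility: ΣzᵢKᵢ = 1.355, Σzᵢ/Kᵢ = 1.517 — both > 1, two phases present.
Newton–Raphson from V/F = 0.67:
  V/F = 0.670: g = -0.2639, g' = -0.658 → V/F = 0.269
  V/F = 0.269: g = 0.0163, g' = -0.856 → V/F = 0.288
Converged at V/F = 0.288.
Then V = V/F·F = 0.2882·226.4 = 65.2 mol/h and L = F − V = 161.2 mol/h.

V = 65.2 mol/h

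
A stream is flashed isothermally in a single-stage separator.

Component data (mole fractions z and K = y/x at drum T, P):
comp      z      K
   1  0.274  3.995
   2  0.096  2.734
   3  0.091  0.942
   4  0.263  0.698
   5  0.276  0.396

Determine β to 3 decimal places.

Let β = V/F and solve Σ zᵢ(Kᵢ−1)/(1+β(Kᵢ−1)) = 0.
Feasibility: ΣzᵢKᵢ = 1.736, Σzᵢ/Kᵢ = 1.274 — both > 1, two phases present.
Iterate (Newton) starting at β = 0.65:
  β = 0.650: g = -0.0220, g' = -0.657 → β = 0.616
  β = 0.616: g = 0.0001, g' = -0.663 → β = 0.617
Converged at β = 0.617.

β = 0.617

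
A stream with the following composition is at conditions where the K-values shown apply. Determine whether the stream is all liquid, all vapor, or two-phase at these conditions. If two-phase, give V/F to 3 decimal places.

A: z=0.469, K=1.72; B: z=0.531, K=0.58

two-phase, V/F = 0.379

ΣzᵢKᵢ = 1.115; Σzᵢ/Kᵢ = 1.188.
Both exceed 1, so a two-phase solution exists.
Rachford–Rice: g(ψ) = Σ zᵢ(Kᵢ−1)/(1+ψ(Kᵢ−1)) = 0.
Binary case is linear: z₁(K₁−1)(1+ψ(K₂−1)) + z₂(K₂−1)(1+ψ(K₁−1)) = 0
⇒ ψ = [z₁(K₁−1)+z₂(K₂−1)] / [−(K₁−1)(K₂−1)] = 0.1147/0.3024 = 0.379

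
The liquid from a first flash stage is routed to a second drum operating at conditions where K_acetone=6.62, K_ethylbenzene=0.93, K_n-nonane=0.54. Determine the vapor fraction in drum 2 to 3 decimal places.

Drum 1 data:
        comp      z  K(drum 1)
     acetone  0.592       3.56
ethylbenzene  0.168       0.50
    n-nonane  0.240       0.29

V/F (drum 2) = 0.439

Drum 1:
Material balance + equilibrium reduce to Σ zᵢ(Kᵢ−1)/(1+ψ₁(Kᵢ−1)) = 0.
g(0) = ΣzᵢKᵢ − 1 = 1.261 and g(1) = 1 − Σzᵢ/Kᵢ = -0.330, so a root lies in (0, 1).
Newton–Raphson from ψ₁ = 0.5:
  ψ₁ = 0.500: g = 0.2885, g' = -1.112 → ψ₁ = 0.760
  ψ₁ = 0.760: g = 0.0095, g' = -1.127 → ψ₁ = 0.768
Converged at ψ₁ = 0.768.
Drum-1 compositions:
  acetone: x = 0.200, y = 0.711
  ethylbenzene: x = 0.273, y = 0.136
  n-nonane: x = 0.528, y = 0.153
Drum-2 feed = drum-1 liquid: z₂ = (0.1996, 0.2727, 0.5277).
Drum 2:
Rachford–Rice: g(ψ₂) = Σ zᵢ(Kᵢ−1)/(1+ψ₂(Kᵢ−1)) = 0.
Check two-phase: ΣzᵢKᵢ = 1.860 > 1 and Σzᵢ/Kᵢ = 1.301 > 1, so g(0) = 0.860 > 0 and g(1) = -0.301 < 0.
Newton iteration, ψ₂⁰ = 0.31:
  ψ₂ = 0.310: g = 0.1065, g' = -0.992 → ψ₂ = 0.417
  ψ₂ = 0.417: g = 0.0152, g' = -0.736 → ψ₂ = 0.438
  ψ₂ = 0.438: g = 0.0003, g' = -0.703 → ψ₂ = 0.439
Converged at ψ₂ = 0.439.
  acetone: x = 0.058, y = 0.381
  ethylbenzene: x = 0.281, y = 0.262
  n-nonane: x = 0.661, y = 0.357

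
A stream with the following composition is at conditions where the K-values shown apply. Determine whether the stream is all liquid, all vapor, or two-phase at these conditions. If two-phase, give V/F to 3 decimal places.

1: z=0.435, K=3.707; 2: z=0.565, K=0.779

all vapor

ΣzᵢKᵢ = 2.053; Σzᵢ/Kᵢ = 0.843.
Since Σzᵢ/Kᵢ < 1 the mixture is above its dew point — single vapor phase.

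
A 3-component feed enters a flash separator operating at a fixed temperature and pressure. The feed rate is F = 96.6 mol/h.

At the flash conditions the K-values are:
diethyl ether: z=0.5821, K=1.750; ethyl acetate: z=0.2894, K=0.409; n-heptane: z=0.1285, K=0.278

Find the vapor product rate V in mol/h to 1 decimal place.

V = 35.0 mol/h

Material balance + equilibrium reduce to Σ zᵢ(Kᵢ−1)/(1+ψ(Kᵢ−1)) = 0.
g(0) = ΣzᵢKᵢ − 1 = 0.1728 and g(1) = 1 − Σzᵢ/Kᵢ = -0.5024, so a root lies in (0, 1).
Newton–Raphson from ψ = 0.49:
  ψ = 0.4900: g = -0.06507, g' = -0.5358 → ψ = 0.3685
  ψ = 0.3685: g = -0.00304, g' = -0.4906 → ψ = 0.3623
Converged at ψ = 0.3623.
Then V = ψ·F = 0.3623·96.6 = 35.0 mol/h and L = F − V = 61.6 mol/h.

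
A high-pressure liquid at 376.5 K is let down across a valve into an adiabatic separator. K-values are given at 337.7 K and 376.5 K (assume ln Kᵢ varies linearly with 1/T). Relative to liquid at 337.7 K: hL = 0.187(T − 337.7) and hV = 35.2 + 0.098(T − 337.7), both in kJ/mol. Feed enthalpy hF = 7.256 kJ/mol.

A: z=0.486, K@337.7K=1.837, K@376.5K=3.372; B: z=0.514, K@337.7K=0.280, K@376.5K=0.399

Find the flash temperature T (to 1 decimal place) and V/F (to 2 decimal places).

T = 342.9 K, V/F = 0.18

Adiabatic flash: solve Rachford–Rice at each trial T, then check hF = ψ·hV(T) + (1−ψ)·hL(T).
  T = 337.7 K: K = (1.837, 0.280), RR gives ψ = 0.061, H_out = 2.144 kJ/mol
  T = 376.5 K: K = (3.372, 0.399), RR gives ψ = 0.592, H_out = 26.048 kJ/mol
  T = 357.1 K: K = (2.530, 0.337), RR gives ψ = 0.398, H_out = 16.939 kJ/mol
  T = 347.4 K: K = (2.166, 0.308), RR gives ψ = 0.262, H_out = 10.794 kJ/mol
  T = 342.5 K: K = (1.995, 0.294), RR gives ψ = 0.172, H_out = 6.869 kJ/mol
  T = 344.9 K: K = (2.078, 0.301), RR gives ψ = 0.218, H_out = 8.883 kJ/mol
  T = 343.7 K: K = (2.036, 0.297), RR gives ψ = 0.196, H_out = 7.900 kJ/mol
  T = 343.1 K: K = (2.016, 0.296), RR gives ψ = 0.184, H_out = 7.391 kJ/mol
Linear interpolation between T = 342.5 (H_out = 6.869) and T = 343.1 (H_out = 7.391) on hF = 7.256 gives T ≈ 342.9 K, at which ψ = 0.18.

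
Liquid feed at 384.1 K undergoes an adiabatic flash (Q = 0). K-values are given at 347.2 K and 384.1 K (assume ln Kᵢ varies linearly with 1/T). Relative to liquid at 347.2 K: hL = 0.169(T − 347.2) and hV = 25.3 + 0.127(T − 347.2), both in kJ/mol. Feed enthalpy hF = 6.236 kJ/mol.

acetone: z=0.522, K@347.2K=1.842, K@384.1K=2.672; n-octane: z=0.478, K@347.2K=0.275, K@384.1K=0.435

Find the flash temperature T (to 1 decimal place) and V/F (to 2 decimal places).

Adiabatic flash: solve Rachford–Rice at each trial T, then check hF = ψ·hV(T) + (1−ψ)·hL(T).
  T = 347.2 K: K = (1.842, 0.275), RR gives ψ = 0.152, H_out = 3.853 kJ/mol
  T = 384.1 K: K = (2.672, 0.435), RR gives ψ = 0.638, H_out = 21.389 kJ/mol
  T = 365.6 K: K = (2.238, 0.350), RR gives ψ = 0.417, H_out = 13.329 kJ/mol
  T = 356.4 K: K = (2.036, 0.311), RR gives ψ = 0.296, H_out = 8.932 kJ/mol
  T = 351.8 K: K = (1.938, 0.293), RR gives ψ = 0.228, H_out = 6.508 kJ/mol
  T = 349.5 K: K = (1.890, 0.284), RR gives ψ = 0.191, H_out = 5.214 kJ/mol
Linear interpolation between T = 349.5 (H_out = 5.214) and T = 351.8 (H_out = 6.508) on hF = 6.236 gives T ≈ 351.3 K, at which ψ = 0.22.

T = 351.3 K, V/F = 0.22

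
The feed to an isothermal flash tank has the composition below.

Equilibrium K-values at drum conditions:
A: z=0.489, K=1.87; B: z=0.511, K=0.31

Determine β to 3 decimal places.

Rachford–Rice: g(β) = Σ zᵢ(Kᵢ−1)/(1+β(Kᵢ−1)) = 0.
Feasibility: ΣzᵢKᵢ = 1.073, Σzᵢ/Kᵢ = 1.910 — both > 1, two phases present.
Iterate (Newton) starting at β = 0.64:
  β = 0.640: g = -0.3582, g' = -0.933 → β = 0.256
  β = 0.256: g = -0.0804, g' = -0.606 → β = 0.124
  β = 0.124: g = -0.0013, g' = -0.593 → β = 0.121
Converged at β = 0.121.

β = 0.121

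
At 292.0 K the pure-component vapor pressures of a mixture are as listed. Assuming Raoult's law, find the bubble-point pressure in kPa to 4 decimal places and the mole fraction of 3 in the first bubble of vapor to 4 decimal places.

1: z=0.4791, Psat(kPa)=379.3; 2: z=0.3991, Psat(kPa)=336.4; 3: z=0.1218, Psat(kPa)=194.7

Pbub = 339.6943 kPa, y_3 = 0.0698

At the bubble point ψ → 0, so ΣzᵢKᵢ = 1 with Kᵢ = Pᵢˢᵃᵗ/P ⇒ P = ΣzᵢPᵢˢᵃᵗ.
P = 0.4791·379.3 + 0.3991·336.4 + 0.1218·194.7 = 339.6943 kPa
yᵢ = zᵢPᵢˢᵃᵗ/P ⇒ y_3 = 0.1218·194.7/339.6943 = 0.0698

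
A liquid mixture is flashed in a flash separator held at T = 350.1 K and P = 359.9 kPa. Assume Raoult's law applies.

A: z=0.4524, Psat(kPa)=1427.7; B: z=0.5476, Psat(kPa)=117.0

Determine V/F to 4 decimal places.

Raoult's law: Kᵢ = Pᵢˢᵃᵗ/P = Pᵢˢᵃᵗ/359.9.
  K_A = 1427.7/359.9 = 3.966935, K_B = 117.0/359.9 = 0.325090
Rachford–Rice: g(V/F) = Σ zᵢ(Kᵢ−1)/(1+V/F(Kᵢ−1)) = 0.
Check two-phase: ΣzᵢKᵢ = 1.9727 > 1 and Σzᵢ/Kᵢ = 1.7985 > 1, so g(0) = 0.9727 > 0 and g(1) = -0.7985 < 0.
Binary case is linear: z₁(K₁−1)(1+V/F(K₂−1)) + z₂(K₂−1)(1+V/F(K₁−1)) = 0
⇒ V/F = [z₁(K₁−1)+z₂(K₂−1)] / [−(K₁−1)(K₂−1)] = 0.97266/2.00241 = 0.4857

V/F = 0.4857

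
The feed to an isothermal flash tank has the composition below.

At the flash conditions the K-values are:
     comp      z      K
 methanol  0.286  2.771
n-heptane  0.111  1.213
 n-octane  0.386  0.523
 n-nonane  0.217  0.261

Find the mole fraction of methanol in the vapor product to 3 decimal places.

Let β = V/F and solve Σ zᵢ(Kᵢ−1)/(1+β(Kᵢ−1)) = 0.
Check two-phase: ΣzᵢKᵢ = 1.186 > 1 and Σzᵢ/Kᵢ = 1.764 > 1, so g(0) = 0.186 > 0 and g(1) = -0.764 < 0.
Newton iteration, β⁰ = 0.5:
  β = 0.500: g = -0.2061, g' = -0.706 → β = 0.208
  β = 0.208: g = -0.0011, g' = -0.757 → β = 0.207
Converged at β = 0.207.
Compositions from xᵢ = zᵢ/(1+β(Kᵢ−1)), yᵢ = Kᵢxᵢ:
  methanol: x = 0.209, y = 0.580
  n-heptane: x = 0.106, y = 0.129
  n-octane: x = 0.428, y = 0.224
  n-nonane: x = 0.256, y = 0.067

y_methanol = 0.580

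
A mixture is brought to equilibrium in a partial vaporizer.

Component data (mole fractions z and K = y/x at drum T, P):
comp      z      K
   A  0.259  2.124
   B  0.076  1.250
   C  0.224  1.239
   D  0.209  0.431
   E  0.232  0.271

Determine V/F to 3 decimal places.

V/F = 0.148

Rachford–Rice: g(V/F) = Σ zᵢ(Kᵢ−1)/(1+V/F(Kᵢ−1)) = 0.
Check two-phase: ΣzᵢKᵢ = 1.076 > 1 and Σzᵢ/Kᵢ = 1.705 > 1, so g(0) = 0.076 > 0 and g(1) = -0.705 < 0.
Newton iteration, V/F⁰ = 0.5:
  V/F = 0.500: g = -0.1813, g' = -0.586 → V/F = 0.190
  V/F = 0.190: g = -0.0206, g' = -0.489 → V/F = 0.148
Converged at V/F = 0.148.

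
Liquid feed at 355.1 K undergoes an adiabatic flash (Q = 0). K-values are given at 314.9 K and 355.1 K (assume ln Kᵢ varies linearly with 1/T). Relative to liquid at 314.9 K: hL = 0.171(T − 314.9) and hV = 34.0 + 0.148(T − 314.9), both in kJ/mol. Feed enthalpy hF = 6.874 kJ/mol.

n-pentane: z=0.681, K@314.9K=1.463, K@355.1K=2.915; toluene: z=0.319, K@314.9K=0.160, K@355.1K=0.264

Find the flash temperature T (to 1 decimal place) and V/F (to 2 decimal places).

Adiabatic flash: solve Rachford–Rice at each trial T, then check hF = ψ·hV(T) + (1−ψ)·hL(T).
  T = 314.9 K: K = (1.463, 0.160), RR gives ψ = 0.122, H_out = 4.139 kJ/mol
  T = 355.1 K: K = (2.915, 0.264), RR gives ψ = 0.759, H_out = 31.968 kJ/mol
  T = 335.0 K: K = (2.108, 0.209), RR gives ψ = 0.573, H_out = 22.644 kJ/mol
  T = 324.9 K: K = (1.765, 0.183), RR gives ψ = 0.417, H_out = 15.781 kJ/mol
  T = 319.9 K: K = (1.609, 0.171), RR gives ψ = 0.298, H_out = 10.959 kJ/mol
  T = 317.4 K: K = (1.535, 0.166), RR gives ψ = 0.220, H_out = 7.889 kJ/mol
  T = 316.1 K: K = (1.497, 0.163), RR gives ψ = 0.172, H_out = 6.040 kJ/mol
Linear interpolation between T = 316.1 (H_out = 6.040) and T = 317.4 (H_out = 7.889) on hF = 6.874 gives T ≈ 316.7 K, at which ψ = 0.19.

T = 316.7 K, V/F = 0.19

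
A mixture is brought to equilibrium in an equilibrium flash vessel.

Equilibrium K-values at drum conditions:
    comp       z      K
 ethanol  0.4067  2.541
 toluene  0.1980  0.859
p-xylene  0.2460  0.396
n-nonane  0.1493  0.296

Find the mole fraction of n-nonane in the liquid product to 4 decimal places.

x_n-nonane = 0.2128

Let ψ = V/F and solve Σ zᵢ(Kᵢ−1)/(1+ψ(Kᵢ−1)) = 0.
g(0) = ΣzᵢKᵢ − 1 = 0.3451 and g(1) = 1 − Σzᵢ/Kᵢ = -0.5162, so a root lies in (0, 1).
Iterate (Newton) starting at ψ = 0.51:
  ψ = 0.5100: g = -0.05787, g' = -0.6749 → ψ = 0.4243
  ψ = 0.4243: g = -0.00038, g' = -0.6703 → ψ = 0.4237
Converged at ψ = 0.4237.
Compositions from xᵢ = zᵢ/(1+ψ(Kᵢ−1)), yᵢ = Kᵢxᵢ:
  ethanol: x = 0.2461, y = 0.6252
  toluene: x = 0.2106, y = 0.1809
  p-xylene: x = 0.3306, y = 0.1309
  n-nonane: x = 0.2128, y = 0.0630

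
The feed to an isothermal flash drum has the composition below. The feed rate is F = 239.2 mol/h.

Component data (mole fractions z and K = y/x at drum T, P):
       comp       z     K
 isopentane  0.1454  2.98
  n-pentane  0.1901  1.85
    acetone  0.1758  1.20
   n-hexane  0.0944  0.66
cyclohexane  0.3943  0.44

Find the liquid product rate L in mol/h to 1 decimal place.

Iterate (Newton) starting at V/F = 0.54:
  V/F = 0.5400: g = -0.07422, g' = -0.4738 → V/F = 0.3834
  V/F = 0.3834: g = 0.00012, g' = -0.4833 → V/F = 0.3836
Converged at V/F = 0.3836.
Then V = V/F·F = 0.3836·239.2 = 91.8 mol/h and L = F − V = 147.4 mol/h.

L = 147.4 mol/h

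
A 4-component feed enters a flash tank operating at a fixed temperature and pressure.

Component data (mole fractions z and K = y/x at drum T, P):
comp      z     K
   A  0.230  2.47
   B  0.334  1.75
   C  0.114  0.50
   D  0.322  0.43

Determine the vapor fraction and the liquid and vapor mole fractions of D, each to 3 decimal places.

ψ = 0.585, x_D = 0.483, y_D = 0.208

Newton–Raphson from ψ = 0.5:
  ψ = 0.500: g = 0.0444, g' = -0.520 → ψ = 0.585
Converged at ψ = 0.585.
Compositions from xᵢ = zᵢ/(1+ψ(Kᵢ−1)), yᵢ = Kᵢxᵢ:
  A: x = 0.124, y = 0.305
  B: x = 0.232, y = 0.406
  C: x = 0.161, y = 0.081
  D: x = 0.483, y = 0.208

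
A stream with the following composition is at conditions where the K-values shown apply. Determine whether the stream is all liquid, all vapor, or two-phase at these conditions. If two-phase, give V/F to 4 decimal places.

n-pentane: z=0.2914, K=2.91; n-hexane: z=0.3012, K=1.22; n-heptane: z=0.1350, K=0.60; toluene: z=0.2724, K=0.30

two-phase, V/F = 0.4742

ΣzᵢKᵢ = 1.3782; Σzᵢ/Kᵢ = 1.4800.
Both exceed 1, so a two-phase solution exists.
Rachford–Rice: g(ψ) = Σ zᵢ(Kᵢ−1)/(1+ψ(Kᵢ−1)) = 0.
Iterate (Newton) starting at ψ = 0.5:
  ψ = 0.5000: g = -0.01646, g' = -0.6396 → ψ = 0.4743
  ψ = 0.4743: g = -0.00004, g' = -0.6366 → ψ = 0.4742
Converged at ψ = 0.4742.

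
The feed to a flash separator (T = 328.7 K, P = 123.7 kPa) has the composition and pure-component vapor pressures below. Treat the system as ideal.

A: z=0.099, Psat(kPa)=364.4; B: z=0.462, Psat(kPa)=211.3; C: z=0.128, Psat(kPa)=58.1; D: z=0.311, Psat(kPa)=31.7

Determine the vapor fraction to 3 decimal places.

Raoult's law: Kᵢ = Pᵢˢᵃᵗ/P = Pᵢˢᵃᵗ/123.7.
  K_A = 364.4/123.7 = 2.94584, K_B = 211.3/123.7 = 1.70816, K_C = 58.1/123.7 = 0.46968, K_D = 31.7/123.7 = 0.25627
Iterate (Newton) starting at ψ = 0.5:
  ψ = 0.500: g = -0.1214, g' = -0.725 → ψ = 0.333
  ψ = 0.333: g = -0.0081, g' = -0.647 → ψ = 0.320
Converged at ψ = 0.320.

ψ = 0.320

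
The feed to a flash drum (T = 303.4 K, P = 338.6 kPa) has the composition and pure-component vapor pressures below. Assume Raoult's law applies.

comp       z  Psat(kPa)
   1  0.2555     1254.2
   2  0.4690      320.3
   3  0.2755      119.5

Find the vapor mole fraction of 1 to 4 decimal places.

y_1 = 0.3991

Raoult's law: Kᵢ = Pᵢˢᵃᵗ/P = Pᵢˢᵃᵗ/338.6.
  K_1 = 1254.2/338.6 = 3.704076, K_2 = 320.3/338.6 = 0.945954, K_3 = 119.5/338.6 = 0.352924
Let β = V/F and solve Σ zᵢ(Kᵢ−1)/(1+β(Kᵢ−1)) = 0.
g(0) = ΣzᵢKᵢ − 1 = 0.4873 and g(1) = 1 − Σzᵢ/Kᵢ = -0.3454, so a root lies in (0, 1).
Newton iteration, β⁰ = 0.5:
  β = 0.5000: g = 0.00416, g' = -0.5912 → β = 0.5070
Converged at β = 0.5070.
Compositions from xᵢ = zᵢ/(1+β(Kᵢ−1)), yᵢ = Kᵢxᵢ:
  1: x = 0.1078, y = 0.3991
  2: x = 0.4822, y = 0.4562
  3: x = 0.4100, y = 0.1447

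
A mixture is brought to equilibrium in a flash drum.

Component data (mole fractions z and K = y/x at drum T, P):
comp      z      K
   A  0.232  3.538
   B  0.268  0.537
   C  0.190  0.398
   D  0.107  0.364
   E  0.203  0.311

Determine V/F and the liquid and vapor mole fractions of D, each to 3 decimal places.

V/F = 0.096, x_D = 0.114, y_D = 0.041

Rachford–Rice: g(V/F) = Σ zᵢ(Kᵢ−1)/(1+V/F(Kᵢ−1)) = 0.
Feasibility: ΣzᵢKᵢ = 1.142, Σzᵢ/Kᵢ = 1.989 — both > 1, two phases present.
Newton–Raphson from V/F = 0.5:
  V/F = 0.500: g = -0.3787, g' = -0.846 → V/F = 0.052
  V/F = 0.052: g = 0.0592, g' = -1.449 → V/F = 0.093
  V/F = 0.093: g = 0.0037, g' = -1.277 → V/F = 0.096
Converged at V/F = 0.096.
Compositions from xᵢ = zᵢ/(1+V/F(Kᵢ−1)), yᵢ = Kᵢxᵢ:
  A: x = 0.187, y = 0.660
  B: x = 0.280, y = 0.151
  C: x = 0.202, y = 0.080
  D: x = 0.114, y = 0.041
  E: x = 0.217, y = 0.068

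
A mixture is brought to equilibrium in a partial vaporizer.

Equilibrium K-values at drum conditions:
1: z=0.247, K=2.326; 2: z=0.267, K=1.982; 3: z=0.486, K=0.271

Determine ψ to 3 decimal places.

Newton iteration, ψ⁰ = 0.5:
  ψ = 0.500: g = -0.1847, g' = -0.912 → ψ = 0.298
  ψ = 0.298: g = -0.0147, g' = -0.799 → ψ = 0.279
Converged at ψ = 0.279.

ψ = 0.279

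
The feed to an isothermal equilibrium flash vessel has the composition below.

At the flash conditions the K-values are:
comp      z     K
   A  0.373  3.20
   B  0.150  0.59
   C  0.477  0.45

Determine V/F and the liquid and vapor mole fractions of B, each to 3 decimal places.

Rachford–Rice: g(V/F) = Σ zᵢ(Kᵢ−1)/(1+V/F(Kᵢ−1)) = 0.
Check two-phase: ΣzᵢKᵢ = 1.497 > 1 and Σzᵢ/Kᵢ = 1.431 > 1, so g(0) = 0.497 > 0 and g(1) = -0.431 < 0.
Newton–Raphson from V/F = 0.46:
  V/F = 0.460: g = -0.0191, g' = -0.743 → V/F = 0.434
Converged at V/F = 0.434.
Compositions from xᵢ = zᵢ/(1+V/F(Kᵢ−1)), yᵢ = Kᵢxᵢ:
  A: x = 0.191, y = 0.610
  B: x = 0.183, y = 0.108
  C: x = 0.627, y = 0.282

V/F = 0.434, x_B = 0.183, y_B = 0.108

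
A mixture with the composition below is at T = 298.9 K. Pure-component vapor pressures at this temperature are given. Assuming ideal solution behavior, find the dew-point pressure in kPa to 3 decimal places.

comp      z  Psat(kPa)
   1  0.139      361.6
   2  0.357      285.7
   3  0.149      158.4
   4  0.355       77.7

Pdew = 139.988 kPa

At the dew point ψ → 1, so Σzᵢ/Kᵢ = 1 with Kᵢ = Pᵢˢᵃᵗ/P ⇒ 1/P = Σzᵢ/Pᵢˢᵃᵗ.
1/P = 0.139/361.6 + 0.357/285.7 + 0.149/158.4 + 0.355/77.7 = 0.007143 ⇒ P = 139.988 kPa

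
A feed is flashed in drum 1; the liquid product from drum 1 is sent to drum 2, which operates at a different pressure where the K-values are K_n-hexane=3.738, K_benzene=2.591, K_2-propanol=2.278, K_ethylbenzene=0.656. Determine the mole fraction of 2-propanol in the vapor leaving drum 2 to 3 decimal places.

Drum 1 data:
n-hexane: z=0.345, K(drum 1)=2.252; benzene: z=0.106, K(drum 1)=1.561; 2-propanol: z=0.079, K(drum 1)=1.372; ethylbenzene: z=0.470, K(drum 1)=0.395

y_2-propanol (drum 2) = 0.076

Drum 1:
Rachford–Rice: g(ψ₁) = Σ zᵢ(Kᵢ−1)/(1+ψ₁(Kᵢ−1)) = 0.
g(0) = ΣzᵢKᵢ − 1 = 0.236 and g(1) = 1 − Σzᵢ/Kᵢ = -0.469, so a root lies in (0, 1).
Newton–Raphson from ψ₁ = 0.38:
  ψ₁ = 0.380: g = -0.0018, g' = -0.569 → ψ₁ = 0.377
Converged at ψ₁ = 0.377.
Drum-1 compositions:
  n-hexane: x = 0.234, y = 0.528
  benzene: x = 0.088, y = 0.137
  2-propanol: x = 0.069, y = 0.095
  ethylbenzene: x = 0.609, y = 0.240
Drum-2 feed = drum-1 liquid: z₂ = (0.2344, 0.0875, 0.0693, 0.6088).
Drum 2:
Rachford–Rice: g(ψ₂) = Σ zᵢ(Kᵢ−1)/(1+ψ₂(Kᵢ−1)) = 0.
g(0) = ΣzᵢKᵢ − 1 = 0.660 and g(1) = 1 − Σzᵢ/Kᵢ = -0.055, so a root lies in (0, 1).
Newton iteration, ψ₂⁰ = 0.5:
  ψ₂ = 0.500: g = 0.1495, g' = -0.529 → ψ₂ = 0.783
  ψ₂ = 0.783: g = 0.0239, g' = -0.385 → ψ₂ = 0.845
  ψ₂ = 0.845: g = 0.0005, g' = -0.370 → ψ₂ = 0.846
Converged at ψ₂ = 0.846.
  n-hexane: x = 0.071, y = 0.264
  benzene: x = 0.037, y = 0.097
  2-propanol: x = 0.033, y = 0.076
  ethylbenzene: x = 0.859, y = 0.563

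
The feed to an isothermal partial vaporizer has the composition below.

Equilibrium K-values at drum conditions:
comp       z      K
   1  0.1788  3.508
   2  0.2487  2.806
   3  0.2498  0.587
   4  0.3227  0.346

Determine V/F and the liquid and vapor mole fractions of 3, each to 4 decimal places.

Iterate (Newton) starting at V/F = 0.56:
  V/F = 0.5600: g = -0.05741, g' = -0.8108 → V/F = 0.4892
  V/F = 0.4892: g = 0.00022, g' = -0.8208 → V/F = 0.4895
Converged at V/F = 0.4895.
Compositions from xᵢ = zᵢ/(1+V/F(Kᵢ−1)), yᵢ = Kᵢxᵢ:
  1: x = 0.0803, y = 0.2816
  2: x = 0.1320, y = 0.3704
  3: x = 0.3131, y = 0.1838
  4: x = 0.4746, y = 0.1642

V/F = 0.4895, x_3 = 0.3131, y_3 = 0.1838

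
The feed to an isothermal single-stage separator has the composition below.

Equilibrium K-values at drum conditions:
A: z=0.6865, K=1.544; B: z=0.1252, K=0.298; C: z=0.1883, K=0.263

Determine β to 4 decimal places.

Iterate (Newton) starting at β = 0.5:
  β = 0.5000: g = -0.06158, g' = -0.5285 → β = 0.3835
  β = 0.3835: g = -0.00472, g' = -0.4533 → β = 0.3731
  β = 0.3731: g = -0.00003, g' = -0.4482 → β = 0.3730
Converged at β = 0.3730.

β = 0.3730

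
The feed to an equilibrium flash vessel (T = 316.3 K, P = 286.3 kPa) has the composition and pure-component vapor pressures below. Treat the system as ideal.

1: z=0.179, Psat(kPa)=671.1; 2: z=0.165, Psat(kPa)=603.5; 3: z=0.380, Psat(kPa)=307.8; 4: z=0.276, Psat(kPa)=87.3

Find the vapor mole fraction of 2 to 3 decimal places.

Raoult's law: Kᵢ = Pᵢˢᵃᵗ/P = Pᵢˢᵃᵗ/286.3.
  K_1 = 671.1/286.3 = 2.34404, K_2 = 603.5/286.3 = 2.10793, K_3 = 307.8/286.3 = 1.07510, K_4 = 87.3/286.3 = 0.30492
Newton iteration, ψ⁰ = 0.5:
  ψ = 0.500: g = -0.0050, g' = -0.515 → ψ = 0.490
Converged at ψ = 0.490.
Compositions from xᵢ = zᵢ/(1+ψ(Kᵢ−1)), yᵢ = Kᵢxᵢ:
  1: x = 0.108, y = 0.253
  2: x = 0.107, y = 0.225
  3: x = 0.367, y = 0.394
  4: x = 0.419, y = 0.128

y_2 = 0.225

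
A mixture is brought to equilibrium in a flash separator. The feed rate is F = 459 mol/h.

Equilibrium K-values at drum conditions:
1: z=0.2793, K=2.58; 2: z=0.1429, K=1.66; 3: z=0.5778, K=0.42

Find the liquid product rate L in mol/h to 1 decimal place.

Let ψ = V/F and solve Σ zᵢ(Kᵢ−1)/(1+ψ(Kᵢ−1)) = 0.
g(0) = ΣzᵢKᵢ − 1 = 0.2005 and g(1) = 1 − Σzᵢ/Kᵢ = -0.5701, so a root lies in (0, 1).
Newton–Raphson from ψ = 0.67:
  ψ = 0.6700: g = -0.26836, g' = -0.7144 → ψ = 0.2944
  ψ = 0.2944: g = -0.02395, g' = -0.6511 → ψ = 0.2576
  ψ = 0.2576: g = 0.00027, g' = -0.6663 → ψ = 0.2580
Converged at ψ = 0.2580.
Then V = ψ·F = 0.2580·459 = 118.4 mol/h and L = F − V = 340.6 mol/h.

L = 340.6 mol/h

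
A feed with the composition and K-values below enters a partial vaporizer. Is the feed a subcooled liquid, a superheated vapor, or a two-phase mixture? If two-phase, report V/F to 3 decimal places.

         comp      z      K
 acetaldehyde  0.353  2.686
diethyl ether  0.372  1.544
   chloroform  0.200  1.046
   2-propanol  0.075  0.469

superheated vapor

ΣzᵢKᵢ = 1.767; Σzᵢ/Kᵢ = 0.723.
Since Σzᵢ/Kᵢ < 1 the mixture is above its dew point — single vapor phase.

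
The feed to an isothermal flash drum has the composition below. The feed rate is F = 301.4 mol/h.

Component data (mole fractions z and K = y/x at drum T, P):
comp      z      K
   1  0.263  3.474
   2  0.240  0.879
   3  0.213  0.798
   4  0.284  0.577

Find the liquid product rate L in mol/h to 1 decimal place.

L = 103.1 mol/h

Material balance + equilibrium reduce to Σ zᵢ(Kᵢ−1)/(1+ψ(Kᵢ−1)) = 0.
Check two-phase: ΣzᵢKᵢ = 1.458 > 1 and Σzᵢ/Kᵢ = 1.108 > 1, so g(0) = 0.458 > 0 and g(1) = -0.108 < 0.
Iterate (Newton) starting at ψ = 0.5:
  ψ = 0.500: g = 0.0597, g' = -0.418 → ψ = 0.643
  ψ = 0.643: g = 0.0052, g' = -0.351 → ψ = 0.658
Converged at ψ = 0.658.
Then V = ψ·F = 0.6579·301.4 = 198.3 mol/h and L = F − V = 103.1 mol/h.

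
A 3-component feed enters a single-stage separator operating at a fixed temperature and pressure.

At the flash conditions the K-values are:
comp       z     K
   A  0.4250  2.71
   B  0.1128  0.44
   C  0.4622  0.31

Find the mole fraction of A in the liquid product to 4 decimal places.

x_A = 0.2801

Material balance + equilibrium reduce to Σ zᵢ(Kᵢ−1)/(1+V/F(Kᵢ−1)) = 0.
Feasibility: ΣzᵢKᵢ = 1.3447, Σzᵢ/Kᵢ = 1.9042 — both > 1, two phases present.
Newton iteration, V/F⁰ = 0.5:
  V/F = 0.5000: g = -0.18285, g' = -0.9423 → V/F = 0.3060
  V/F = 0.3060: g = -0.00336, g' = -0.9407 → V/F = 0.3024
Converged at V/F = 0.3024.
Compositions from xᵢ = zᵢ/(1+V/F(Kᵢ−1)), yᵢ = Kᵢxᵢ:
  A: x = 0.2801, y = 0.7592
  B: x = 0.1358, y = 0.0597
  C: x = 0.5841, y = 0.1811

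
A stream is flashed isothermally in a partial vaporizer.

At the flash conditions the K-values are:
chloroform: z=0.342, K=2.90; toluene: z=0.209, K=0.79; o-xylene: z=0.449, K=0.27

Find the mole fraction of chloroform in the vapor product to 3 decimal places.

Material balance + equilibrium reduce to Σ zᵢ(Kᵢ−1)/(1+ψ(Kᵢ−1)) = 0.
Feasibility: ΣzᵢKᵢ = 1.278, Σzᵢ/Kᵢ = 2.045 — both > 1, two phases present.
Iterate (Newton) starting at ψ = 0.55:
  ψ = 0.550: g = -0.2795, g' = -0.975 → ψ = 0.263
  ψ = 0.263: g = -0.0191, g' = -0.926 → ψ = 0.243
Converged at ψ = 0.243.
Compositions from xᵢ = zᵢ/(1+ψ(Kᵢ−1)), yᵢ = Kᵢxᵢ:
  chloroform: x = 0.234, y = 0.679
  toluene: x = 0.220, y = 0.174
  o-xylene: x = 0.546, y = 0.147

y_chloroform = 0.679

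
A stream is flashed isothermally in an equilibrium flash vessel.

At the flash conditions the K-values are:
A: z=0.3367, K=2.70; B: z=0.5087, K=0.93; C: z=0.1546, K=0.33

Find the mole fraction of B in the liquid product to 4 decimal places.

x_B = 0.5374

Rachford–Rice: g(V/F) = Σ zᵢ(Kᵢ−1)/(1+V/F(Kᵢ−1)) = 0.
g(0) = ΣzᵢKᵢ − 1 = 0.4332 and g(1) = 1 − Σzᵢ/Kᵢ = -0.1402, so a root lies in (0, 1).
Newton–Raphson from V/F = 0.5:
  V/F = 0.5000: g = 0.11674, g' = -0.4439 → V/F = 0.7630
  V/F = 0.7630: g = -0.00034, g' = -0.4777 → V/F = 0.7623
Converged at V/F = 0.7623.
Compositions from xᵢ = zᵢ/(1+V/F(Kᵢ−1)), yᵢ = Kᵢxᵢ:
  A: x = 0.1467, y = 0.3960
  B: x = 0.5374, y = 0.4998
  C: x = 0.3160, y = 0.1043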